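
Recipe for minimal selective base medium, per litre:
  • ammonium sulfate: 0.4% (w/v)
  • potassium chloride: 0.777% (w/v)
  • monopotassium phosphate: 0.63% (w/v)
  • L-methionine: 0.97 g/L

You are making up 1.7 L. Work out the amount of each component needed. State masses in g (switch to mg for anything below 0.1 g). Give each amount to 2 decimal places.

ammonium sulfate 6.80 g; potassium chloride 13.21 g; monopotassium phosphate 10.71 g; L-methionine 1.65 g

Scale factor relative to 1 L: 1.7.
ammonium sulfate: 0.4 g per 100 mL × 1700 mL ÷ 100 = 6.80 g
potassium chloride: 0.777 g per 100 mL × 1700 mL ÷ 100 = 13.21 g
monopotassium phosphate: 0.63% w/v = 6.3 g/L → 6.3 × 1.7 L = 10.71 g
L-methionine: 0.97 g/L × 1.7 L = 1.65 g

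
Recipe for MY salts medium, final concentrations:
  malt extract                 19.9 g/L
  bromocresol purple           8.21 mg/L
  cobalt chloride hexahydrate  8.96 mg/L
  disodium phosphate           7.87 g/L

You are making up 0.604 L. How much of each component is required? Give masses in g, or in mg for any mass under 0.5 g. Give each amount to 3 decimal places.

malt extract 12.020 g; bromocresol purple 4.959 mg; cobalt chloride hexahydrate 5.412 mg; disodium phosphate 4.753 g

Working volume: 0.604 L.
malt extract: 19.9 g/L × 0.604 L = 12.020 g
bromocresol purple: 8.21 mg/L × 0.604 L = 4.959 mg
cobalt chloride hexahydrate: 8.96 mg/L × 0.604 L = 5.412 mg
disodium phosphate: 7.87 g/L × 0.604 L = 4.753 g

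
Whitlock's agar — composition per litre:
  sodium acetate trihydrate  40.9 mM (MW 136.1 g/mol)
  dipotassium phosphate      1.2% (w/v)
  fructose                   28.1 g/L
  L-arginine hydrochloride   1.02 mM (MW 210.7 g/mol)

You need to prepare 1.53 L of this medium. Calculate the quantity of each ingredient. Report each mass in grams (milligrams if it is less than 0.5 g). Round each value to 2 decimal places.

Working volume: 1.53 L.
sodium acetate trihydrate: 40.9 mmol/L × 136.1 g/mol × 1.53 L ÷ 1000 = 8.52 g
dipotassium phosphate: 1.2 g per 100 mL × 1530 mL ÷ 100 = 18.36 g
fructose: 28.1 g/L × 1.53 L = 42.99 g
L-arginine hydrochloride: 1.02 mmol/L × 210.7 mg/mmol × 1.53 L = 328.82 mg

sodium acetate trihydrate 8.52 g; dipotassium phosphate 18.36 g; fructose 42.99 g; L-arginine hydrochloride 328.82 mg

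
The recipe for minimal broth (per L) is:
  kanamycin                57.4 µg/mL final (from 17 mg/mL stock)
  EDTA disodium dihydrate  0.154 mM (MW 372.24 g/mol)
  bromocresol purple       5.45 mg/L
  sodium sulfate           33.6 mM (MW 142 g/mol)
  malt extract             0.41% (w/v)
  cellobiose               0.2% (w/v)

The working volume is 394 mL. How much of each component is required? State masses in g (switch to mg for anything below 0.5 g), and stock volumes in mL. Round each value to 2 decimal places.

Target volume = 394 mL = 0.394 L.
kanamycin: C1V1 = C2V2 → 57.4 µg/mL × 394 mL ÷ 17000 µg/mL = 1.33 mL
EDTA disodium dihydrate: 0.154 mmol/L × 372.24 mg/mmol × 0.394 L = 22.59 mg
bromocresol purple: 5.45 mg/L × 0.394 L = 2.15 mg
sodium sulfate: 33.6 mmol/L × 142 g/mol × 0.394 L ÷ 1000 = 1.88 g
malt extract: 0.41 g per 100 mL × 394 mL ÷ 100 = 1.62 g
cellobiose: 0.2% w/v = 2 g/L → 2 × 0.394 L = 0.79 g

kanamycin 1.33 mL; EDTA disodium dihydrate 22.59 mg; bromocresol purple 2.15 mg; sodium sulfate 1.88 g; malt extract 1.62 g; cellobiose 0.79 g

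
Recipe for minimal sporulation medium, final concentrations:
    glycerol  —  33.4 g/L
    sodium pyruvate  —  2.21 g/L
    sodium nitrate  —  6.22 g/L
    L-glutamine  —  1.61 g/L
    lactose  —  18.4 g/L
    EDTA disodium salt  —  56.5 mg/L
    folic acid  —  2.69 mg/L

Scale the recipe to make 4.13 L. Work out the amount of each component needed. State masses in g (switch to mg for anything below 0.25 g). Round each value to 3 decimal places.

Scale factor relative to 1 L: 4.13.
glycerol: 33.4 g/L × 4.13 L = 137.942 g
sodium pyruvate: 2.21 g/L × 4.13 L = 9.127 g
sodium nitrate: 6.22 g/L × 4.13 L = 25.689 g
L-glutamine: 1.61 g/L × 4.13 L = 6.649 g
lactose: 18.4 g/L × 4.13 L = 75.992 g
EDTA disodium salt: 56.5 mg/L × 4.13 L = 233.345 mg
folic acid: 2.69 mg/L × 4.13 L = 11.110 mg

glycerol 137.942 g; sodium pyruvate 9.127 g; sodium nitrate 25.689 g; L-glutamine 6.649 g; lactose 75.992 g; EDTA disodium salt 233.345 mg; folic acid 11.110 mg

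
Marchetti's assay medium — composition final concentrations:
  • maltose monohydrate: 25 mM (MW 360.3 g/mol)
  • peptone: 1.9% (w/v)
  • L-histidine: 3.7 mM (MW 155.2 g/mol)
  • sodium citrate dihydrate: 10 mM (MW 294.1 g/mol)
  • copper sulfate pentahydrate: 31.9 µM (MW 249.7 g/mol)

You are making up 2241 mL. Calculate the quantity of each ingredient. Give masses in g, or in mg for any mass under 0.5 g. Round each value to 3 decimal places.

maltose monohydrate 20.186 g; peptone 42.579 g; L-histidine 1.287 g; sodium citrate dihydrate 6.591 g; copper sulfate pentahydrate 17.851 mg

Working volume: 2241 mL = 2.241 L.
maltose monohydrate: 25 mmol/L × 360.3 g/mol × 2.241 L ÷ 1000 = 20.186 g
peptone: 1.9% w/v = 19 g/L → 19 × 2.241 L = 42.579 g
L-histidine: 3.7 mmol/L × 155.2 g/mol × 2.241 L ÷ 1000 = 1.287 g
sodium citrate dihydrate: 10 mmol/L × 294.1 g/mol × 2.241 L ÷ 1000 = 6.591 g
copper sulfate pentahydrate: 31.9 µmol/L × 249.7 g/mol × 2.241 L ÷ 1000 = 17.851 mg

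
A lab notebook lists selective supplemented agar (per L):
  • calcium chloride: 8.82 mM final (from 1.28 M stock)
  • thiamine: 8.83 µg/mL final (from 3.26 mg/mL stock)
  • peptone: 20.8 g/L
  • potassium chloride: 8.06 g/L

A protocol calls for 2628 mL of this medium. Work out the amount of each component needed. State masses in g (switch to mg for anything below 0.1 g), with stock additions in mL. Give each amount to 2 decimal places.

Scale factor relative to 1 L: 2.628.
calcium chloride: V = C2·V2/C1 = 8.82 mM × 2628 mL ÷ 1280 mM = 18.11 mL
thiamine: V = C2·V2/C1 = 8.83 µg/mL × 2628 mL ÷ 3260 µg/mL = 7.12 mL
peptone: 20.8 g/L × 2.628 L = 54.66 g
potassium chloride: 8.06 g/L × 2.628 L = 21.18 g

calcium chloride 18.11 mL; thiamine 7.12 mL; peptone 54.66 g; potassium chloride 21.18 g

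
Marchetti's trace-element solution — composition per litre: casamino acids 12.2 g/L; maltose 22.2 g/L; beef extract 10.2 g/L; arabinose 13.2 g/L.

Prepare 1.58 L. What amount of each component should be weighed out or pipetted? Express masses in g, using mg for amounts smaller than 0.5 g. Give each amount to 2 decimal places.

Scale factor relative to 1 L: 1.58.
casamino acids: 12.2 g/L × 1.58 L = 19.28 g
maltose: 22.2 g/L × 1.58 L = 35.08 g
beef extract: 10.2 g/L × 1.58 L = 16.12 g
arabinose: 13.2 g/L × 1.58 L = 20.86 g

casamino acids 19.28 g; maltose 35.08 g; beef extract 16.12 g; arabinose 20.86 g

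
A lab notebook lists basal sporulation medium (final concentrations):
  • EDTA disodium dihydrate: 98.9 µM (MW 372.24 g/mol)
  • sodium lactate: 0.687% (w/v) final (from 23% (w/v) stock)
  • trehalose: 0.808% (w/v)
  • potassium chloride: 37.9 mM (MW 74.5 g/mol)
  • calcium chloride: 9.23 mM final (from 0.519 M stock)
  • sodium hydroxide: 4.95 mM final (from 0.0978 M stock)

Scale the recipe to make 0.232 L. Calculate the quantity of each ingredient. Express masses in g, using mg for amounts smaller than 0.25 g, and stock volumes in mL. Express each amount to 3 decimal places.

Scale factor relative to 1 L: 0.232.
EDTA disodium dihydrate: 98.9 µmol/L × 372.24 g/mol × 0.232 L ÷ 1000 = 8.541 mg
sodium lactate: C1V1 = C2V2 → 0.687% ÷ 23% × 232 mL = 6.930 mL
trehalose: 0.808 g per 100 mL × 232 mL ÷ 100 = 1.875 g
potassium chloride: 37.9 mmol/L × 74.5 g/mol × 0.232 L ÷ 1000 = 0.655 g
calcium chloride: C1V1 = C2V2 → 9.23 mM × 232 mL ÷ 519 mM = 4.126 mL
sodium hydroxide: C1V1 = C2V2 → 4.95 mM × 232 mL ÷ 97.8 mM = 11.742 mL

EDTA disodium dihydrate 8.541 mg; sodium lactate 6.930 mL; trehalose 1.875 g; potassium chloride 0.655 g; calcium chloride 4.126 mL; sodium hydroxide 11.742 mL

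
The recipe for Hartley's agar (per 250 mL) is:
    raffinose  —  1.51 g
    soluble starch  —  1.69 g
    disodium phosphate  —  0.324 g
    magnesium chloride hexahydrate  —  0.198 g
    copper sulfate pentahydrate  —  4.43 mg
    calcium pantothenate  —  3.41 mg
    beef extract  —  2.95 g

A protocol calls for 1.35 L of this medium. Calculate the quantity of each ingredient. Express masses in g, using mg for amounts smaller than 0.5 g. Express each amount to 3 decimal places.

Ratio of target to recipe volume: 1350 / 250 = 5.4.
raffinose: 1.51 g × (1350 mL / 250 mL) = 8.154 g
soluble starch: 1.69 g × (1350 mL / 250 mL) = 9.126 g
disodium phosphate: 0.324 g × (1350 mL / 250 mL) = 1.750 g
magnesium chloride hexahydrate: 0.198 g × (1350 mL / 250 mL) = 1.069 g
copper sulfate pentahydrate: 4.43 mg × (1350 mL / 250 mL) = 23.922 mg
calcium pantothenate: 3.41 mg × (1350 mL / 250 mL) = 18.414 mg
beef extract: 2.95 g × (1350 mL / 250 mL) = 15.930 g

raffinose 8.154 g; soluble starch 9.126 g; disodium phosphate 1.750 g; magnesium chloride hexahydrate 1.069 g; copper sulfate pentahydrate 23.922 mg; calcium pantothenate 18.414 mg; beef extract 15.930 g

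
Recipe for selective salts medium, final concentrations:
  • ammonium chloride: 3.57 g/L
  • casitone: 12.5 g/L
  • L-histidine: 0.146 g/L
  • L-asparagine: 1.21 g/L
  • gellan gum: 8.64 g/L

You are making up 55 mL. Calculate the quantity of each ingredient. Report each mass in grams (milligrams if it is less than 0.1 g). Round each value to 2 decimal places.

ammonium chloride 0.20 g; casitone 0.69 g; L-histidine 8.03 mg; L-asparagine 66.55 mg; gellan gum 0.48 g

Scale factor relative to 1 L: 0.055.
ammonium chloride: 3.57 g/L × 0.055 L = 0.20 g
casitone: 12.5 g/L × 0.055 L = 0.69 g
L-histidine: 0.146 g/L × 0.055 L = 0.00803 g = 8.03 mg
L-asparagine: 1.21 g/L × 0.055 L = 0.06655 g = 66.55 mg
gellan gum: 8.64 g/L × 0.055 L = 0.48 g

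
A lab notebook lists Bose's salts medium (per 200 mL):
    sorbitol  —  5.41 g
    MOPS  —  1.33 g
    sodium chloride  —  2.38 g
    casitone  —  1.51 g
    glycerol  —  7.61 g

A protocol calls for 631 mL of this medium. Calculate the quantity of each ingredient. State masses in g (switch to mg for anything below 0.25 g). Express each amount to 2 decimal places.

sorbitol 17.07 g; MOPS 4.20 g; sodium chloride 7.51 g; casitone 4.76 g; glycerol 24.01 g

Ratio of target to recipe volume: 631 / 200 = 3.155.
sorbitol: 5.41 g × (631 mL / 200 mL) = 17.07 g
MOPS: 1.33 g × (631 mL / 200 mL) = 4.20 g
sodium chloride: 2.38 g × (631 mL / 200 mL) = 7.51 g
casitone: 1.51 g × (631 mL / 200 mL) = 4.76 g
glycerol: 7.61 g × (631 mL / 200 mL) = 24.01 g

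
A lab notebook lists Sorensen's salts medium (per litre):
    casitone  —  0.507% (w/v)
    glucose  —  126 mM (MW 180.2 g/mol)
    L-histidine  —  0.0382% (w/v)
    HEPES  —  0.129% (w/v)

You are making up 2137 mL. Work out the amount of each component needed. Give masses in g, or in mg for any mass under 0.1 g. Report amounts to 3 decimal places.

casitone 10.835 g; glucose 48.521 g; L-histidine 0.816 g; HEPES 2.757 g

Working volume: 2137 mL = 2.137 L.
casitone: 0.507% w/v = 5.07 g/L → 5.07 × 2.137 L = 10.835 g
glucose: 126 mmol/L × 180.2 g/mol × 2.137 L ÷ 1000 = 48.521 g
L-histidine: 0.0382 g per 100 mL × 2137 mL ÷ 100 = 0.816 g
HEPES: 0.129% w/v = 1.29 g/L → 1.29 × 2.137 L = 2.757 g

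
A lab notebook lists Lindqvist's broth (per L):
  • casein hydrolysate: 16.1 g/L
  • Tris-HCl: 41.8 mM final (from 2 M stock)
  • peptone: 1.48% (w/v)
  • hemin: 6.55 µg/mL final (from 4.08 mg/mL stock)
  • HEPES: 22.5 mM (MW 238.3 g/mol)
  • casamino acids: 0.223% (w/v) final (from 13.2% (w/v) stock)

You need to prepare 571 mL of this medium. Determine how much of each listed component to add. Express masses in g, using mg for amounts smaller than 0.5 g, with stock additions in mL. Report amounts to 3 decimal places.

casein hydrolysate 9.193 g; Tris-HCl 11.934 mL; peptone 8.451 g; hemin 0.917 mL; HEPES 3.062 g; casamino acids 9.646 mL

Scale factor relative to 1 L: 0.571.
casein hydrolysate: 16.1 g/L × 0.571 L = 9.193 g
Tris-HCl: V = C2·V2/C1 = 41.8 mM × 571 mL ÷ 2000 mM = 11.934 mL
peptone: 1.48 g per 100 mL × 571 mL ÷ 100 = 8.451 g
hemin: V = C2·V2/C1 = 6.55 µg/mL × 571 mL ÷ 4080 µg/mL = 0.917 mL
HEPES: 22.5 mmol/L × 238.3 g/mol × 0.571 L ÷ 1000 = 3.062 g
casamino acids: V = C2·V2/C1 = 0.223% ÷ 13.2% × 571 mL = 9.646 mL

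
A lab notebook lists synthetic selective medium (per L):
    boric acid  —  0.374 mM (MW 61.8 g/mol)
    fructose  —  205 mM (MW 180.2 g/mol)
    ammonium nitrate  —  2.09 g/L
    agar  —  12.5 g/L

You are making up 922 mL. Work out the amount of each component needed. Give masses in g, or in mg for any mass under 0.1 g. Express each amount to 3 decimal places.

Working volume: 922 mL = 0.922 L.
boric acid: 0.374 mmol/L × 61.8 mg/mmol × 0.922 L = 21.310 mg
fructose: 205 mmol/L × 180.2 g/mol × 0.922 L ÷ 1000 = 34.060 g
ammonium nitrate: 2.09 g/L × 0.922 L = 1.927 g
agar: 12.5 g/L × 0.922 L = 11.525 g

boric acid 21.310 mg; fructose 34.060 g; ammonium nitrate 1.927 g; agar 11.525 g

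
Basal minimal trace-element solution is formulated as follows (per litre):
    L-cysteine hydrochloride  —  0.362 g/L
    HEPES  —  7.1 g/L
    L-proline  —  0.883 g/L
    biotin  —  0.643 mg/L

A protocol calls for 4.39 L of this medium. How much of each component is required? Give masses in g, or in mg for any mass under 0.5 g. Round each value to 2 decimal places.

Working volume: 4.39 L.
L-cysteine hydrochloride: 0.362 g/L × 4.39 L = 1.59 g
HEPES: 7.1 g/L × 4.39 L = 31.17 g
L-proline: 0.883 g/L × 4.39 L = 3.88 g
biotin: 0.643 mg/L × 4.39 L = 2.82 mg

L-cysteine hydrochloride 1.59 g; HEPES 31.17 g; L-proline 3.88 g; biotin 2.82 mg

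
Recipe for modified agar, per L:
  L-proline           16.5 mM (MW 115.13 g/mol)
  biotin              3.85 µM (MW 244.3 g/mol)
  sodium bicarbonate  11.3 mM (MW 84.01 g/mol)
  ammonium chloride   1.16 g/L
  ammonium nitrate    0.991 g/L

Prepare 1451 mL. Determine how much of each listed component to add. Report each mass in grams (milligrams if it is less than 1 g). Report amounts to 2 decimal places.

Working volume: 1451 mL = 1.451 L.
L-proline: 16.5 mmol/L × 115.13 g/mol × 1.451 L ÷ 1000 = 2.76 g
biotin: 3.85 µmol/L × 244.3 g/mol × 1.451 L ÷ 1000 = 1.36 mg
sodium bicarbonate: 11.3 mmol/L × 84.01 g/mol × 1.451 L ÷ 1000 = 1.38 g
ammonium chloride: 1.16 g/L × 1.451 L = 1.68 g
ammonium nitrate: 0.991 g/L × 1.451 L = 1.44 g

L-proline 2.76 g; biotin 1.36 mg; sodium bicarbonate 1.38 g; ammonium chloride 1.68 g; ammonium nitrate 1.44 g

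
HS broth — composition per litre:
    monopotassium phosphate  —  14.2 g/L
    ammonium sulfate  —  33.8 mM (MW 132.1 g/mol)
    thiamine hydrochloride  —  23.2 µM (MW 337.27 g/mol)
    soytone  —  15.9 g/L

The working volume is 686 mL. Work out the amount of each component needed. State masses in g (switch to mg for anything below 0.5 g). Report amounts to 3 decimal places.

Scale factor relative to 1 L: 0.686.
monopotassium phosphate: 14.2 g/L × 0.686 L = 9.741 g
ammonium sulfate: 33.8 mmol/L × 132.1 g/mol × 0.686 L ÷ 1000 = 3.063 g
thiamine hydrochloride: 23.2 µmol/L × 337.27 g/mol × 0.686 L ÷ 1000 = 5.368 mg
soytone: 15.9 g/L × 0.686 L = 10.907 g

monopotassium phosphate 9.741 g; ammonium sulfate 3.063 g; thiamine hydrochloride 5.368 mg; soytone 10.907 g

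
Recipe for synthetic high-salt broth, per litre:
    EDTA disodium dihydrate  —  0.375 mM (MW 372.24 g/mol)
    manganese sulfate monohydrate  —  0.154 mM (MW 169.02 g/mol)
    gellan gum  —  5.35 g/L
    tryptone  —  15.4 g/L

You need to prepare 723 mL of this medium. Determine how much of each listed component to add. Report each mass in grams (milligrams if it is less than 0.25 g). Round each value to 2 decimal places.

EDTA disodium dihydrate 100.92 mg; manganese sulfate monohydrate 18.82 mg; gellan gum 3.87 g; tryptone 11.13 g

Working volume: 723 mL = 0.723 L.
EDTA disodium dihydrate: 0.375 mmol/L × 372.24 mg/mmol × 0.723 L = 100.92 mg
manganese sulfate monohydrate: 0.154 mmol/L × 169.02 mg/mmol × 0.723 L = 18.82 mg
gellan gum: 5.35 g/L × 0.723 L = 3.87 g
tryptone: 15.4 g/L × 0.723 L = 11.13 g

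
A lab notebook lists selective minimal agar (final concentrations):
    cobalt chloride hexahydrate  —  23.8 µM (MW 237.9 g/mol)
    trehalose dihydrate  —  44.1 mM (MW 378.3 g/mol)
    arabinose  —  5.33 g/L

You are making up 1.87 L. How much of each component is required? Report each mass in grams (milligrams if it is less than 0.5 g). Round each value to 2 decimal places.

cobalt chloride hexahydrate 10.59 mg; trehalose dihydrate 31.20 g; arabinose 9.97 g

Scale factor relative to 1 L: 1.87.
cobalt chloride hexahydrate: 23.8 µmol/L × 237.9 g/mol × 1.87 L ÷ 1000 = 10.59 mg
trehalose dihydrate: 44.1 mmol/L × 378.3 g/mol × 1.87 L ÷ 1000 = 31.20 g
arabinose: 5.33 g/L × 1.87 L = 9.97 g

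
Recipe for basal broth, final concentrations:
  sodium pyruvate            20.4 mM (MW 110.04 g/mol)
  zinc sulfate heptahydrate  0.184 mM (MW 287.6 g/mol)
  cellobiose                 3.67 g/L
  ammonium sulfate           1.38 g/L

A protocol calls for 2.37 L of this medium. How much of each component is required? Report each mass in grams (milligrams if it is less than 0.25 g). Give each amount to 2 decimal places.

sodium pyruvate 5.32 g; zinc sulfate heptahydrate 125.42 mg; cellobiose 8.70 g; ammonium sulfate 3.27 g

Scale factor relative to 1 L: 2.37.
sodium pyruvate: 20.4 mmol/L × 110.04 g/mol × 2.37 L ÷ 1000 = 5.32 g
zinc sulfate heptahydrate: 0.184 mmol/L × 287.6 mg/mmol × 2.37 L = 125.42 mg
cellobiose: 3.67 g/L × 2.37 L = 8.70 g
ammonium sulfate: 1.38 g/L × 2.37 L = 3.27 g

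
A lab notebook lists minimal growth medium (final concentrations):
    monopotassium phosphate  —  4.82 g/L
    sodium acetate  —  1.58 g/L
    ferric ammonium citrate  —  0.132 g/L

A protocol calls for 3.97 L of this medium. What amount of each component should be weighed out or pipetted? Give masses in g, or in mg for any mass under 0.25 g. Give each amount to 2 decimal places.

monopotassium phosphate 19.14 g; sodium acetate 6.27 g; ferric ammonium citrate 0.52 g

Working volume: 3.97 L.
monopotassium phosphate: 4.82 g/L × 3.97 L = 19.14 g
sodium acetate: 1.58 g/L × 3.97 L = 6.27 g
ferric ammonium citrate: 0.132 g/L × 3.97 L = 0.52 g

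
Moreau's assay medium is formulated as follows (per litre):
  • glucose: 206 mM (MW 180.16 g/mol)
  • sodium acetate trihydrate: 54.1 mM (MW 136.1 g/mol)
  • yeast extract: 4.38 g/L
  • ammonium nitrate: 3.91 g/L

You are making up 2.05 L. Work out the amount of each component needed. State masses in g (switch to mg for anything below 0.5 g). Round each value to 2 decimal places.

Working volume: 2.05 L.
glucose: 206 mmol/L × 180.16 g/mol × 2.05 L ÷ 1000 = 76.08 g
sodium acetate trihydrate: 54.1 mmol/L × 136.1 g/mol × 2.05 L ÷ 1000 = 15.09 g
yeast extract: 4.38 g/L × 2.05 L = 8.98 g
ammonium nitrate: 3.91 g/L × 2.05 L = 8.02 g

glucose 76.08 g; sodium acetate trihydrate 15.09 g; yeast extract 8.98 g; ammonium nitrate 8.02 g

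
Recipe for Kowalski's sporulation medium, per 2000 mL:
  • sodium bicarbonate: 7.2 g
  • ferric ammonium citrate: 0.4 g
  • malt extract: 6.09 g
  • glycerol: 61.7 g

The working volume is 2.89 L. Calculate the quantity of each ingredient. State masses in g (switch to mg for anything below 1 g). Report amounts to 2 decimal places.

sodium bicarbonate 10.40 g; ferric ammonium citrate 578.00 mg; malt extract 8.80 g; glycerol 89.16 g

Scale factor = 2890 mL / 2000 mL = 1.445.
sodium bicarbonate: 7.2 g × (2890 mL / 2000 mL) = 10.40 g
ferric ammonium citrate: 0.4 g × (2890 mL / 2000 mL) = 0.578 g = 578.00 mg
malt extract: 6.09 g × (2890 mL / 2000 mL) = 8.80 g
glycerol: 61.7 g × (2890 mL / 2000 mL) = 89.16 g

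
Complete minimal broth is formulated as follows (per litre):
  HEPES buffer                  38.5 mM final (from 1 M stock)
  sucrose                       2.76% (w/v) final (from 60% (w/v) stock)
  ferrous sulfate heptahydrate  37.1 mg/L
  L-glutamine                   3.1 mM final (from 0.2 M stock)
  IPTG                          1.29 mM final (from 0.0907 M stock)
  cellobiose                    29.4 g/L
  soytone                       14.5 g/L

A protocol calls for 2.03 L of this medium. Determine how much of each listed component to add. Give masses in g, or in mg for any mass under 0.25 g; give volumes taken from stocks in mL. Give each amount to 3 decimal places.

Scale factor relative to 1 L: 2.03.
HEPES buffer: V = C2·V2/C1 = 38.5 mM × 2030 mL ÷ 1000 mM = 78.155 mL
sucrose: V = C2·V2/C1 = 2.76% ÷ 60% × 2030 mL = 93.380 mL
ferrous sulfate heptahydrate: 37.1 mg/L × 2.03 L = 75.313 mg
L-glutamine: V = C2·V2/C1 = 3.1 mM × 2030 mL ÷ 200 mM = 31.465 mL
IPTG: V = C2·V2/C1 = 1.29 mM × 2030 mL ÷ 90.7 mM = 28.872 mL
cellobiose: 29.4 g/L × 2.03 L = 59.682 g
soytone: 14.5 g/L × 2.03 L = 29.435 g

HEPES buffer 78.155 mL; sucrose 93.380 mL; ferrous sulfate heptahydrate 75.313 mg; L-glutamine 31.465 mL; IPTG 28.872 mL; cellobiose 59.682 g; soytone 29.435 g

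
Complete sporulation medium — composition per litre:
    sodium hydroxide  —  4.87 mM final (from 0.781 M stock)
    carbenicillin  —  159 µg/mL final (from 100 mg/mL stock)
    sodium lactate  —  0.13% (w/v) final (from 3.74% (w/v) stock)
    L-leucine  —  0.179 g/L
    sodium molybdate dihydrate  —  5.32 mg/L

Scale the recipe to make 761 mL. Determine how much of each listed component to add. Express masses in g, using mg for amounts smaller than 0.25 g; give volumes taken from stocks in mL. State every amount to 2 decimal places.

sodium hydroxide 4.75 mL; carbenicillin 1.21 mL; sodium lactate 26.45 mL; L-leucine 136.22 mg; sodium molybdate dihydrate 4.05 mg

Target volume = 761 mL = 0.761 L.
sodium hydroxide: C1V1 = C2V2 → 4.87 mM × 761 mL ÷ 781 mM = 4.75 mL
carbenicillin: C1V1 = C2V2 → 159 µg/mL × 761 mL ÷ 100000 µg/mL = 1.21 mL
sodium lactate: dilute stock: 0.13% ÷ 3.74% × 761 mL = 26.45 mL
L-leucine: 0.179 g/L × 0.761 L = 0.136219 g = 136.22 mg
sodium molybdate dihydrate: 5.32 mg/L × 0.761 L = 4.05 mg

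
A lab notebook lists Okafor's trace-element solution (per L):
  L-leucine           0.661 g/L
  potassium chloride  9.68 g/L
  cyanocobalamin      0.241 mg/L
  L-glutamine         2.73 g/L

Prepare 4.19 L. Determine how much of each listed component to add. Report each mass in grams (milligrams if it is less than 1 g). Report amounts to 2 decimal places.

Scale factor relative to 1 L: 4.19.
L-leucine: 0.661 g/L × 4.19 L = 2.77 g
potassium chloride: 9.68 g/L × 4.19 L = 40.56 g
cyanocobalamin: 0.241 mg/L × 4.19 L = 1.01 mg
L-glutamine: 2.73 g/L × 4.19 L = 11.44 g

L-leucine 2.77 g; potassium chloride 40.56 g; cyanocobalamin 1.01 mg; L-glutamine 11.44 g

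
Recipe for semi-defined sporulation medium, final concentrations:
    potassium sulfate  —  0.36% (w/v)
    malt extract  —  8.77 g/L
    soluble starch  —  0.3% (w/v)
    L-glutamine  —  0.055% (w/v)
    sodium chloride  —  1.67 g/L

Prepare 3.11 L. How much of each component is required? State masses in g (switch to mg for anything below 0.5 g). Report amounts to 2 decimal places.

potassium sulfate 11.20 g; malt extract 27.27 g; soluble starch 9.33 g; L-glutamine 1.71 g; sodium chloride 5.19 g

Working volume: 3.11 L.
potassium sulfate: 0.36% w/v = 3.6 g/L → 3.6 × 3.11 L = 11.20 g
malt extract: 8.77 g/L × 3.11 L = 27.27 g
soluble starch: 0.3 g per 100 mL × 3110 mL ÷ 100 = 9.33 g
L-glutamine: 0.055 g per 100 mL × 3110 mL ÷ 100 = 1.71 g
sodium chloride: 1.67 g/L × 3.11 L = 5.19 g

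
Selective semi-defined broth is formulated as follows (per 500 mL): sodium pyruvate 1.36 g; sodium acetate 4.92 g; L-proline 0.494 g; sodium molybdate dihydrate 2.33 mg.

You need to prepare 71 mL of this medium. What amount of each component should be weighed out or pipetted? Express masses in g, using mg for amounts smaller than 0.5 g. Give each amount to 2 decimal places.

Scale factor = 71 mL / 500 mL = 0.142.
sodium pyruvate: 1.36 g × (71 mL / 500 mL) = 0.19312 g = 193.12 mg
sodium acetate: 4.92 g × (71 mL / 500 mL) = 0.70 g
L-proline: 0.494 g × (71 mL / 500 mL) = 0.070148 g = 70.15 mg
sodium molybdate dihydrate: 2.33 mg × (71 mL / 500 mL) = 0.33 mg

sodium pyruvate 193.12 mg; sodium acetate 0.70 g; L-proline 70.15 mg; sodium molybdate dihydrate 0.33 mg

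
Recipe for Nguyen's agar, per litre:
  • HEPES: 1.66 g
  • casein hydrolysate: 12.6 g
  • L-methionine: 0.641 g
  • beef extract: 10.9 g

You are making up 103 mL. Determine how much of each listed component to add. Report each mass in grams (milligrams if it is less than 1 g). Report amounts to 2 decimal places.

HEPES 170.98 mg; casein hydrolysate 1.30 g; L-methionine 66.02 mg; beef extract 1.12 g

Scale factor = 103 mL / 1000 mL = 0.103.
HEPES: 1.66 g × (103 mL / 1000 mL) = 0.17098 g = 170.98 mg
casein hydrolysate: 12.6 g × (103 mL / 1000 mL) = 1.30 g
L-methionine: 0.641 g × (103 mL / 1000 mL) = 0.066023 g = 66.02 mg
beef extract: 10.9 g × (103 mL / 1000 mL) = 1.12 g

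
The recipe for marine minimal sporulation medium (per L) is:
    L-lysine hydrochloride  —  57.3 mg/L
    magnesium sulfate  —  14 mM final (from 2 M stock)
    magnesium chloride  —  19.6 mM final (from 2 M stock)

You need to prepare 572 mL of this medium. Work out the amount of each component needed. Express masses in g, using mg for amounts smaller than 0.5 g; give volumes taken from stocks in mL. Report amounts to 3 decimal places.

Scale factor relative to 1 L: 0.572.
L-lysine hydrochloride: 57.3 mg/L × 0.572 L = 32.776 mg
magnesium sulfate: V = C2·V2/C1 = 14 mM × 572 mL ÷ 2000 mM = 4.004 mL
magnesium chloride: V = C2·V2/C1 = 19.6 mM × 572 mL ÷ 2000 mM = 5.606 mL

L-lysine hydrochloride 32.776 mg; magnesium sulfate 4.004 mL; magnesium chloride 5.606 mL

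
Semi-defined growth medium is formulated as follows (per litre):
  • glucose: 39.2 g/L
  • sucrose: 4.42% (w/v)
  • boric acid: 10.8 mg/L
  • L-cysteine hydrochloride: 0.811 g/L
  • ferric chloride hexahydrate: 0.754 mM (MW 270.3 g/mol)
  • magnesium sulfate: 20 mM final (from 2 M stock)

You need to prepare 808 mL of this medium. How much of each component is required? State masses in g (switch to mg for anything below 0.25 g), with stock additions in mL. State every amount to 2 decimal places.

Scale factor relative to 1 L: 0.808.
glucose: 39.2 g/L × 0.808 L = 31.67 g
sucrose: 4.42% w/v = 44.2 g/L → 44.2 × 0.808 L = 35.71 g
boric acid: 10.8 mg/L × 0.808 L = 8.73 mg
L-cysteine hydrochloride: 0.811 g/L × 0.808 L = 0.66 g
ferric chloride hexahydrate: 0.754 mmol/L × 270.3 mg/mmol × 0.808 L = 164.68 mg
magnesium sulfate: C1V1 = C2V2 → 20 mM × 808 mL ÷ 2000 mM = 8.08 mL

glucose 31.67 g; sucrose 35.71 g; boric acid 8.73 mg; L-cysteine hydrochloride 0.66 g; ferric chloride hexahydrate 164.68 mg; magnesium sulfate 8.08 mL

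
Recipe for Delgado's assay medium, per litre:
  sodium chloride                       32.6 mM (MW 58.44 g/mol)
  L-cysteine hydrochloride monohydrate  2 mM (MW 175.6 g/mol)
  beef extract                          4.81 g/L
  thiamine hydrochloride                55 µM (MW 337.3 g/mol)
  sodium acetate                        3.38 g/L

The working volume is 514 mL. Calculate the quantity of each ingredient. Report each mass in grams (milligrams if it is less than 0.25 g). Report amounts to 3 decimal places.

sodium chloride 0.979 g; L-cysteine hydrochloride monohydrate 180.517 mg; beef extract 2.472 g; thiamine hydrochloride 9.535 mg; sodium acetate 1.737 g

Target volume = 514 mL = 0.514 L.
sodium chloride: 32.6 mmol/L × 58.44 g/mol × 0.514 L ÷ 1000 = 0.979 g
L-cysteine hydrochloride monohydrate: 2 mmol/L × 175.6 mg/mmol × 0.514 L = 180.517 mg
beef extract: 4.81 g/L × 0.514 L = 2.472 g
thiamine hydrochloride: 55 µmol/L × 337.3 g/mol × 0.514 L ÷ 1000 = 9.535 mg
sodium acetate: 3.38 g/L × 0.514 L = 1.737 g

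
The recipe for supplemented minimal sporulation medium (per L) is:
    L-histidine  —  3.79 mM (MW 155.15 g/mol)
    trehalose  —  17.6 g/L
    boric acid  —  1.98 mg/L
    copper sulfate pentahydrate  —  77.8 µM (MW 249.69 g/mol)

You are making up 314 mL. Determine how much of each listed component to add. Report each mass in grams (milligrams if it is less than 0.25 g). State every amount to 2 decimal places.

L-histidine 184.64 mg; trehalose 5.53 g; boric acid 0.62 mg; copper sulfate pentahydrate 6.10 mg

Working volume: 314 mL = 0.314 L.
L-histidine: 3.79 mmol/L × 155.15 mg/mmol × 0.314 L = 184.64 mg
trehalose: 17.6 g/L × 0.314 L = 5.53 g
boric acid: 1.98 mg/L × 0.314 L = 0.62 mg
copper sulfate pentahydrate: 77.8 µmol/L × 249.69 g/mol × 0.314 L ÷ 1000 = 6.10 mg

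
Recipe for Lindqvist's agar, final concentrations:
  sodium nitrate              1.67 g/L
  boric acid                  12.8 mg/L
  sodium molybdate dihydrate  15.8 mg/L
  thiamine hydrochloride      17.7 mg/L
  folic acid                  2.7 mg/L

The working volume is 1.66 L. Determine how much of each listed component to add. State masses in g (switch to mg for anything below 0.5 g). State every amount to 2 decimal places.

Scale factor relative to 1 L: 1.66.
sodium nitrate: 1.67 g/L × 1.66 L = 2.77 g
boric acid: 12.8 mg/L × 1.66 L = 21.25 mg
sodium molybdate dihydrate: 15.8 mg/L × 1.66 L = 26.23 mg
thiamine hydrochloride: 17.7 mg/L × 1.66 L = 29.38 mg
folic acid: 2.7 mg/L × 1.66 L = 4.48 mg

sodium nitrate 2.77 g; boric acid 21.25 mg; sodium molybdate dihydrate 26.23 mg; thiamine hydrochloride 29.38 mg; folic acid 4.48 mg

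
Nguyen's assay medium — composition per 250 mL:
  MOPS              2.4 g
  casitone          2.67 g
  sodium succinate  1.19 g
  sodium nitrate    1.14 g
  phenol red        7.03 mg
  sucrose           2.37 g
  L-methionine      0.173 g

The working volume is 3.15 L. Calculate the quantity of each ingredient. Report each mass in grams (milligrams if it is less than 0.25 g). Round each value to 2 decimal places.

Scale factor = 3150 mL / 250 mL = 12.6.
MOPS: 2.4 g × (3150 mL / 250 mL) = 30.24 g
casitone: 2.67 g × (3150 mL / 250 mL) = 33.64 g
sodium succinate: 1.19 g × (3150 mL / 250 mL) = 14.99 g
sodium nitrate: 1.14 g × (3150 mL / 250 mL) = 14.36 g
phenol red: 7.03 mg × (3150 mL / 250 mL) = 88.58 mg
sucrose: 2.37 g × (3150 mL / 250 mL) = 29.86 g
L-methionine: 0.173 g × (3150 mL / 250 mL) = 2.18 g

MOPS 30.24 g; casitone 33.64 g; sodium succinate 14.99 g; sodium nitrate 14.36 g; phenol red 88.58 mg; sucrose 29.86 g; L-methionine 2.18 g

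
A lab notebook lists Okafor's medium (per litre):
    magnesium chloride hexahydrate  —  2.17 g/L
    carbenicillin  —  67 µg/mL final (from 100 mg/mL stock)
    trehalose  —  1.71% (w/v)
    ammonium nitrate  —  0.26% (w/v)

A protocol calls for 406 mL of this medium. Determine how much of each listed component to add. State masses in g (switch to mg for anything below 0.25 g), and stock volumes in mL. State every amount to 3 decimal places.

magnesium chloride hexahydrate 0.881 g; carbenicillin 0.272 mL; trehalose 6.943 g; ammonium nitrate 1.056 g

Working volume: 406 mL = 0.406 L.
magnesium chloride hexahydrate: 2.17 g/L × 0.406 L = 0.881 g
carbenicillin: C1V1 = C2V2 → 67 µg/mL × 406 mL ÷ 100000 µg/mL = 0.272 mL
trehalose: 1.71% w/v = 17.1 g/L → 17.1 × 0.406 L = 6.943 g
ammonium nitrate: 0.26 g per 100 mL × 406 mL ÷ 100 = 1.056 g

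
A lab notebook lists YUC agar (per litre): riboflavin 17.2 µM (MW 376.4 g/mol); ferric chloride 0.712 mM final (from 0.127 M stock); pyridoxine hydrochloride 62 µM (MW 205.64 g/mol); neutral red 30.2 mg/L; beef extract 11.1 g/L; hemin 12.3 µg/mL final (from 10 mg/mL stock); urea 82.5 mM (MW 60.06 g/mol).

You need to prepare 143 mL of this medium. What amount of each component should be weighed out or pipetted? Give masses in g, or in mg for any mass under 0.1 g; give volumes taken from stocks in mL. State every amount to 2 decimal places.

Scale factor relative to 1 L: 0.143.
riboflavin: 17.2 µmol/L × 376.4 g/mol × 0.143 L ÷ 1000 = 0.93 mg
ferric chloride: dilute stock: 0.712 mM × 143 mL ÷ 127 mM = 0.80 mL
pyridoxine hydrochloride: 62 µmol/L × 205.64 g/mol × 0.143 L ÷ 1000 = 1.82 mg
neutral red: 30.2 mg/L × 0.143 L = 4.32 mg
beef extract: 11.1 g/L × 0.143 L = 1.59 g
hemin: C1V1 = C2V2 → 12.3 µg/mL × 143 mL ÷ 10000 µg/mL = 0.18 mL
urea: 82.5 mmol/L × 60.06 g/mol × 0.143 L ÷ 1000 = 0.71 g

riboflavin 0.93 mg; ferric chloride 0.80 mL; pyridoxine hydrochloride 1.82 mg; neutral red 4.32 mg; beef extract 1.59 g; hemin 0.18 mL; urea 0.71 g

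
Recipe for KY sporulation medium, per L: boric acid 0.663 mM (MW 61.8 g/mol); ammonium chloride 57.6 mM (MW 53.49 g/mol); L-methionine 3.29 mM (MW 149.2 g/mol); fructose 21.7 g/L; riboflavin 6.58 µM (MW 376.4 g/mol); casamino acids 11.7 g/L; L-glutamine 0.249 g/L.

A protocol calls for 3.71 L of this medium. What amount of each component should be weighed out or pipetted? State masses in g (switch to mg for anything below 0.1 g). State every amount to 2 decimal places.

Working volume: 3.71 L.
boric acid: 0.663 mmol/L × 61.8 g/mol × 3.71 L ÷ 1000 = 0.15 g
ammonium chloride: 57.6 mmol/L × 53.49 g/mol × 3.71 L ÷ 1000 = 11.43 g
L-methionine: 3.29 mmol/L × 149.2 g/mol × 3.71 L ÷ 1000 = 1.82 g
fructose: 21.7 g/L × 3.71 L = 80.51 g
riboflavin: 6.58 µmol/L × 376.4 g/mol × 3.71 L ÷ 1000 = 9.19 mg
casamino acids: 11.7 g/L × 3.71 L = 43.41 g
L-glutamine: 0.249 g/L × 3.71 L = 0.92 g

boric acid 0.15 g; ammonium chloride 11.43 g; L-methionine 1.82 g; fructose 80.51 g; riboflavin 9.19 mg; casamino acids 43.41 g; L-glutamine 0.92 g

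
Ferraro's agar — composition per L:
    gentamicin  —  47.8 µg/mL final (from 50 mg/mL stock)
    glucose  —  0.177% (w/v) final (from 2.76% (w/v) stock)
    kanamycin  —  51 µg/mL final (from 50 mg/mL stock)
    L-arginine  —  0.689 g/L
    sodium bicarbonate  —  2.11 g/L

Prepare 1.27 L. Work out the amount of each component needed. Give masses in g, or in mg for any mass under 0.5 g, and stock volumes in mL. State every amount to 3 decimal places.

gentamicin 1.214 mL; glucose 81.446 mL; kanamycin 1.295 mL; L-arginine 0.875 g; sodium bicarbonate 2.680 g

Working volume: 1.27 L.
gentamicin: dilute stock: 47.8 µg/mL × 1270 mL ÷ 50000 µg/mL = 1.214 mL
glucose: V = C2·V2/C1 = 0.177% ÷ 2.76% × 1270 mL = 81.446 mL
kanamycin: dilute stock: 51 µg/mL × 1270 mL ÷ 50000 µg/mL = 1.295 mL
L-arginine: 0.689 g/L × 1.27 L = 0.875 g
sodium bicarbonate: 2.11 g/L × 1.27 L = 2.680 g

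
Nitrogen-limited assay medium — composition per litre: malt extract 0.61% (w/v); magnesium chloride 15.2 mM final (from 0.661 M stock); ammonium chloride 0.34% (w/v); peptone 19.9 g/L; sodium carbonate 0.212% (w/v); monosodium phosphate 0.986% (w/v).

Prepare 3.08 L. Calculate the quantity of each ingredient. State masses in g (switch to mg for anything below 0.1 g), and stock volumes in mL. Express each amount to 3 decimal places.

malt extract 18.788 g; magnesium chloride 70.826 mL; ammonium chloride 10.472 g; peptone 61.292 g; sodium carbonate 6.530 g; monosodium phosphate 30.369 g

Working volume: 3.08 L.
malt extract: 0.61 g per 100 mL × 3080 mL ÷ 100 = 18.788 g
magnesium chloride: C1V1 = C2V2 → 15.2 mM × 3080 mL ÷ 661 mM = 70.826 mL
ammonium chloride: 0.34 g per 100 mL × 3080 mL ÷ 100 = 10.472 g
peptone: 19.9 g/L × 3.08 L = 61.292 g
sodium carbonate: 0.212 g per 100 mL × 3080 mL ÷ 100 = 6.530 g
monosodium phosphate: 0.986% w/v = 9.86 g/L → 9.86 × 3.08 L = 30.369 g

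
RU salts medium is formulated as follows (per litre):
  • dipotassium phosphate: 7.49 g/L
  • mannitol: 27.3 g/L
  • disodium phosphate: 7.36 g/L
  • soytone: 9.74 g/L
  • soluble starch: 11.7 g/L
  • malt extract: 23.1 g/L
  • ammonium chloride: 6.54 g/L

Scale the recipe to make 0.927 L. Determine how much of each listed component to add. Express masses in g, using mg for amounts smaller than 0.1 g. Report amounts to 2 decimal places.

dipotassium phosphate 6.94 g; mannitol 25.31 g; disodium phosphate 6.82 g; soytone 9.03 g; soluble starch 10.85 g; malt extract 21.41 g; ammonium chloride 6.06 g

Scale factor relative to 1 L: 0.927.
dipotassium phosphate: 7.49 g/L × 0.927 L = 6.94 g
mannitol: 27.3 g/L × 0.927 L = 25.31 g
disodium phosphate: 7.36 g/L × 0.927 L = 6.82 g
soytone: 9.74 g/L × 0.927 L = 9.03 g
soluble starch: 11.7 g/L × 0.927 L = 10.85 g
malt extract: 23.1 g/L × 0.927 L = 21.41 g
ammonium chloride: 6.54 g/L × 0.927 L = 6.06 g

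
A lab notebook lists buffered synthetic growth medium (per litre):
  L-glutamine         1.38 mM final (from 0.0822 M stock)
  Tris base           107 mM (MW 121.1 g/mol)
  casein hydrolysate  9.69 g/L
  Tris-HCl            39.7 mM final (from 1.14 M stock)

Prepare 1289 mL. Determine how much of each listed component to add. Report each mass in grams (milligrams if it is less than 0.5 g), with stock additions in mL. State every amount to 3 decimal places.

Working volume: 1289 mL = 1.289 L.
L-glutamine: V = C2·V2/C1 = 1.38 mM × 1289 mL ÷ 82.2 mM = 21.640 mL
Tris base: 107 mmol/L × 121.1 g/mol × 1.289 L ÷ 1000 = 16.702 g
casein hydrolysate: 9.69 g/L × 1.289 L = 12.490 g
Tris-HCl: V = C2·V2/C1 = 39.7 mM × 1289 mL ÷ 1140 mM = 44.889 mL

L-glutamine 21.640 mL; Tris base 16.702 g; casein hydrolysate 12.490 g; Tris-HCl 44.889 mL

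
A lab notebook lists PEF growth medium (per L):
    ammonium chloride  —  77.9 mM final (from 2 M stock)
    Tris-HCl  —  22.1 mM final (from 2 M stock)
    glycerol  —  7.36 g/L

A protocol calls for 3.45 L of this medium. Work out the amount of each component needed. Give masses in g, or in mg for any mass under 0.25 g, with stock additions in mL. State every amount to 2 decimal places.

Working volume: 3.45 L.
ammonium chloride: dilute stock: 77.9 mM × 3450 mL ÷ 2000 mM = 134.38 mL
Tris-HCl: V = C2·V2/C1 = 22.1 mM × 3450 mL ÷ 2000 mM = 38.12 mL
glycerol: 7.36 g/L × 3.45 L = 25.39 g

ammonium chloride 134.38 mL; Tris-HCl 38.12 mL; glycerol 25.39 g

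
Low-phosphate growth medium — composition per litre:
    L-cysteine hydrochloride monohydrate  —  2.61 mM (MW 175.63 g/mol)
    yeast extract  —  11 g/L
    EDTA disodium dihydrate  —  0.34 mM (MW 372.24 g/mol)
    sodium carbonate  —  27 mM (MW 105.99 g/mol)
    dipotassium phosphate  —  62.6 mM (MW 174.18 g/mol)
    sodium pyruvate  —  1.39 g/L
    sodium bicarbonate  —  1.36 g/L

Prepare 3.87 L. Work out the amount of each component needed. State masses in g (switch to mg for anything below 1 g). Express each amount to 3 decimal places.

Scale factor relative to 1 L: 3.87.
L-cysteine hydrochloride monohydrate: 2.61 mmol/L × 175.63 g/mol × 3.87 L ÷ 1000 = 1.774 g
yeast extract: 11 g/L × 3.87 L = 42.570 g
EDTA disodium dihydrate: 0.34 mmol/L × 372.24 mg/mmol × 3.87 L = 489.793 mg
sodium carbonate: 27 mmol/L × 105.99 g/mol × 3.87 L ÷ 1000 = 11.075 g
dipotassium phosphate: 62.6 mmol/L × 174.18 g/mol × 3.87 L ÷ 1000 = 42.197 g
sodium pyruvate: 1.39 g/L × 3.87 L = 5.379 g
sodium bicarbonate: 1.36 g/L × 3.87 L = 5.263 g

L-cysteine hydrochloride monohydrate 1.774 g; yeast extract 42.570 g; EDTA disodium dihydrate 489.793 mg; sodium carbonate 11.075 g; dipotassium phosphate 42.197 g; sodium pyruvate 5.379 g; sodium bicarbonate 5.263 g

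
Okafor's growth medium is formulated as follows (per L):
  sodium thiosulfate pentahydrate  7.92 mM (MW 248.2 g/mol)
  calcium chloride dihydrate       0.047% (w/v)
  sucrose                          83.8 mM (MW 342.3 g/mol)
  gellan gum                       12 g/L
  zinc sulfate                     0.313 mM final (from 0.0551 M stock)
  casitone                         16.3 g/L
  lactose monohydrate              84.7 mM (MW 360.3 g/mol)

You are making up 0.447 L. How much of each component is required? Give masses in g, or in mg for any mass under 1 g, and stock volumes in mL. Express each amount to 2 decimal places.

sodium thiosulfate pentahydrate 878.69 mg; calcium chloride dihydrate 210.09 mg; sucrose 12.82 g; gellan gum 5.36 g; zinc sulfate 2.54 mL; casitone 7.29 g; lactose monohydrate 13.64 g

Working volume: 0.447 L.
sodium thiosulfate pentahydrate: 7.92 mmol/L × 248.2 mg/mmol × 0.447 L = 878.69 mg
calcium chloride dihydrate: 0.047% w/v = 0.47 g/L → 0.47 × 0.447 L = 0.21009 g = 210.09 mg
sucrose: 83.8 mmol/L × 342.3 g/mol × 0.447 L ÷ 1000 = 12.82 g
gellan gum: 12 g/L × 0.447 L = 5.36 g
zinc sulfate: V = C2·V2/C1 = 0.313 mM × 447 mL ÷ 55.1 mM = 2.54 mL
casitone: 16.3 g/L × 0.447 L = 7.29 g
lactose monohydrate: 84.7 mmol/L × 360.3 g/mol × 0.447 L ÷ 1000 = 13.64 g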